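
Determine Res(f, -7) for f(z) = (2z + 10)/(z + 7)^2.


Step 1: Pole of order 2 at z = -7
Step 2: Res = lim d/dz [(z + 7)^2 * f(z)] as z -> -7
Step 3: (z + 7)^2 * f(z) = 2z + 10
Step 4: d/dz[2z + 10] = 2

2


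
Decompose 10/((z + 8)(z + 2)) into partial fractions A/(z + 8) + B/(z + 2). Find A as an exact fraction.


Step 1: Multiply both sides by (z + 8) and set z = -8
Step 2: A = 10 / (-8 + 2)
Step 3: A = 10 / (-6)
Step 4: A = -5/3

-5/3


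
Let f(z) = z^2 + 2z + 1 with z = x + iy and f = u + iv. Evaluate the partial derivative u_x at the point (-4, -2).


Step 1: f(z) = (x+iy)^2 + 2(x+iy) + 1
Step 2: u = (x^2 - y^2) + 2x + 1
Step 3: u_x = 2x + 2
Step 4: At (-4, -2): u_x = -8 + 2 = -6

-6


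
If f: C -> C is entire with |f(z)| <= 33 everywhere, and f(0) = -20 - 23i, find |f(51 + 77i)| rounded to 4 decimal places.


Step 1: By Liouville's theorem, a bounded entire function is constant.
Step 2: f(z) = f(0) = -20 - 23i for all z.
Step 3: |f(w)| = |-20 - 23i| = sqrt(400 + 529)
Step 4: = 30.4795

30.4795


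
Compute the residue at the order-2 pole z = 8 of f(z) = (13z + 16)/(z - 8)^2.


Step 1: Pole of order 2 at z = 8
Step 2: Res = lim d/dz [(z - 8)^2 * f(z)] as z -> 8
Step 3: (z - 8)^2 * f(z) = 13z + 16
Step 4: d/dz[13z + 16] = 13

13


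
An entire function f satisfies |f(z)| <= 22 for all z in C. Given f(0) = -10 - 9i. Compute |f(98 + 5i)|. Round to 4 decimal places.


Step 1: By Liouville's theorem, a bounded entire function is constant.
Step 2: f(z) = f(0) = -10 - 9i for all z.
Step 3: |f(w)| = |-10 - 9i| = sqrt(100 + 81)
Step 4: = 13.4536

13.4536


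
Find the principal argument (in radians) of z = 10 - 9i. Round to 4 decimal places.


Step 1: z = 10 - 9i
Step 2: arg(z) = atan2(-9, 10)
Step 3: arg(z) = -0.7328

-0.7328


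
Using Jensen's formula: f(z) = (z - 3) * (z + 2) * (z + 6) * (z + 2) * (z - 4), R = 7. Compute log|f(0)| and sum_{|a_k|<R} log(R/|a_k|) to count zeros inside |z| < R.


Jensen's formula: (1/2pi)*integral log|f(Re^it)|dt = log|f(0)| + sum_{|a_k|<R} log(R/|a_k|)
Step 1: f(0) = (-3) * 2 * 6 * 2 * (-4) = 288
Step 2: log|f(0)| = log|3| + log|-2| + log|-6| + log|-2| + log|4| = 5.663
Step 3: Zeros inside |z| < 7: 3, -2, -6, -2, 4
Step 4: Jensen sum = log(7/3) + log(7/2) + log(7/6) + log(7/2) + log(7/4) = 4.0666
Step 5: n(R) = number of terms in the Jensen sum = count of zeros inside |z| < 7 = 5

5


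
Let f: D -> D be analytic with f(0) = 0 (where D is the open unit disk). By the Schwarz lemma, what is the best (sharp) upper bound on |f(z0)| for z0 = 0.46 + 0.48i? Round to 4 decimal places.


Step 1: Schwarz lemma: if f: D -> D is analytic with f(0) = 0, then |f(z)| <= |z| for all z in D, and this is sharp (f(z) = z).
Step 2: |z0|^2 = 0.46^2 + 0.48^2 = 0.442
Step 3: |z0| = sqrt(0.442) = 0.664831
Step 4: Best bound = |z0| = 0.6648

0.6648


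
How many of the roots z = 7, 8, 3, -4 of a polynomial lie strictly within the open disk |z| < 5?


Step 1: Check each root:
  z = 7: |7| = 7 >= 5
  z = 8: |8| = 8 >= 5
  z = 3: |3| = 3 < 5
  z = -4: |-4| = 4 < 5
Step 2: Count = 2

2


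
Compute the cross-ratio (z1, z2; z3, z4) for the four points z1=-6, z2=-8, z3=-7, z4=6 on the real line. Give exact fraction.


Step 1: (z1-z3)(z2-z4) = 1 * (-14) = -14
Step 2: (z1-z4)(z2-z3) = (-12) * (-1) = 12
Step 3: Cross-ratio = -14/12 = -7/6

-7/6


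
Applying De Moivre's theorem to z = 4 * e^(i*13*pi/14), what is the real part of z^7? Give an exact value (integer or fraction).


Step 1: By De Moivre's theorem, z^7 = 4^7 * e^(i*7*13*pi/14) = 16384 * (cos(13*pi/2) + i*sin(13*pi/2))
Step 2: |z|^7 = 4^7 = 16384
Step 3: Reduce the angle mod 2*pi: 13*pi/2 - 6*pi = pi/2
Step 4: cos(pi/2) = 0
Step 5: Re(z^7) = 16384 * 0 = 0

0


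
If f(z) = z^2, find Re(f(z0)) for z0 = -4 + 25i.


Step 1: z0 = -4 + 25i
Step 2: z0^2 = (-4)^2 - 25^2 - 200i
Step 3: real part = 16 - 625 = -609

-609


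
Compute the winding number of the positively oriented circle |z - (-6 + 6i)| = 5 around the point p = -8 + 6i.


Step 1: Center c = (-6, 6), radius = 5
Step 2: |p - c|^2 = (-2)^2 + 0^2 = 4
Step 3: r^2 = 25
Step 4: |p-c| < r so winding number = 1

1


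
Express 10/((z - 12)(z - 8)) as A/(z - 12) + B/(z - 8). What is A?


Step 1: Multiply both sides by (z - 12) and set z = 12
Step 2: A = 10 / (12 - 8)
Step 3: A = 10 / 4
Step 4: A = 5/2

5/2


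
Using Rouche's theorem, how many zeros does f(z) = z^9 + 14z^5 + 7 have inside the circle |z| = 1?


Step 1: On |z| = 1 the three terms have sizes |z^9| = 1^9 = 1, |14z^5| = 14*1^5 = 14, |7| = 7
Step 2: The dominant term is g(z) = 14z^5; let h(z) = z^9 + 7 so f = g + h
Step 3: On |z| = 1: |g| = 14 and |h| <= 1 + 7 = 8
Step 4: Since 14 > 8, |h| < |g| on |z| = 1, so by Rouche f has the same number of zeros as g inside |z| < 1
Step 5: g(z) = 14z^5 has 5 zeros (at the origin, multiplicity 5) inside |z| < 1. Answer = 5

5


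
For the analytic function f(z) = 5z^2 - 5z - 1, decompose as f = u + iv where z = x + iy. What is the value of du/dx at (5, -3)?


Step 1: f(z) = 5(x+iy)^2 - 5(x+iy) - 1
Step 2: u = 5(x^2 - y^2) - 5x - 1
Step 3: u_x = 10x - 5
Step 4: At (5, -3): u_x = 50 - 5 = 45

45


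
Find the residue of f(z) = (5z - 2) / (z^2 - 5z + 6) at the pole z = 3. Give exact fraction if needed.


Step 1: Q(z) = z^2 - 5z + 6 = (z - 3)(z - 2)
Step 2: Q'(z) = 2z - 5
Step 3: Q'(3) = 1, P(3) = 13
Step 4: Res = P(3)/Q'(3) = 13/1 = 13

13


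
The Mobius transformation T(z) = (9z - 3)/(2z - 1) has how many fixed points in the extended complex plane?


Step 1: Fixed points satisfy T(z) = z
Step 2: 2z^2 - 10z + 3 = 0
Step 3: Discriminant = (-10)^2 - 4*2*3 = 76
Step 4: Number of fixed points = 2

2


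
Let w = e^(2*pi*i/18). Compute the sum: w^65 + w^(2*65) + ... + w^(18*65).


Step 1: The sum sum_{j=1}^{n} w^(k*j) equals n if n | k, else 0.
Step 2: Here n = 18, k = 65
Step 3: Does n divide k? 18 | 65 -> False
Step 4: Sum = 0

0


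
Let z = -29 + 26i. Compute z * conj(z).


Step 1: conj(z) = -29 - 26i
Step 2: z * conj(z) = (-29)^2 + 26^2
Step 3: = 841 + 676 = 1517

1517


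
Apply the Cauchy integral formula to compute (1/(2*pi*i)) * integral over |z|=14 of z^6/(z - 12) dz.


Step 1: f(z) = z^6, a = 12 is inside |z| = 14
Step 2: By Cauchy integral formula: (1/(2pi*i)) * integral = f(a)
Step 3: f(12) = 12^6 = 2985984

2985984


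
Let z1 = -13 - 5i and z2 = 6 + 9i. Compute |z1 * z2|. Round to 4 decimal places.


Step 1: |z1| = sqrt((-13)^2 + (-5)^2) = sqrt(194)
Step 2: |z2| = sqrt(6^2 + 9^2) = sqrt(117)
Step 3: |z1*z2| = |z1|*|z2| = sqrt(194) * sqrt(117) = sqrt(194 * 117) = sqrt(22698)
Step 4: = 150.6586

150.6586


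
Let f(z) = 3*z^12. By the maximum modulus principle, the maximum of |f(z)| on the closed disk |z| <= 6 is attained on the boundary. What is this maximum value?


Step 1: On |z| = 6, |f(z)| = 3 * |z|^12 = 3 * 6^12
Step 2: By maximum modulus principle, maximum is on boundary.
Step 3: Maximum = 3 * 2176782336 = 6530347008

6530347008


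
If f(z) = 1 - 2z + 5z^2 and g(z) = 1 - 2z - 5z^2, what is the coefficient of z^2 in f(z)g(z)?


Step 1: z^2 term in f*g comes from: (1)*(-5z^2) + (-2z)*(-2z) + (5z^2)*(1)
Step 2: = -5 + 4 + 5
Step 3: = 4

4


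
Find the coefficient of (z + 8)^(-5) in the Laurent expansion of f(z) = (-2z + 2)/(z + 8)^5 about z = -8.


Step 1: Write the numerator in powers of (z + 8): -2z + 2 = -2(z + 8) + (-2*(-8) + 2) = -2(z + 8) + 18
Step 2: Divide by (z + 8)^5: f(z) = 18(z + 8)^(-5) - 2(z + 8)^(-4)
Step 3: This finite sum is the Laurent series of f about z = -8.
Step 4: Coefficient of (z + 8)^(-5) = -2*(-8) + 2 = 18

18


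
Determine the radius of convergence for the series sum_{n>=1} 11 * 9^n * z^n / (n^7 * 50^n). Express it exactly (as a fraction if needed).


Step 1: General term a_n = 11 * 9^n / (n^7 * 50^n)
Step 2: By the root test, |a_n|^(1/n) = 11^(1/n) * 9 / (n^(7/n) * 50) -> 9/50 as n -> infinity (since 11^(1/n) -> 1 and n^(7/n) -> 1)
Step 3: R = 1/lim|a_n|^(1/n) = 50/9

50/9


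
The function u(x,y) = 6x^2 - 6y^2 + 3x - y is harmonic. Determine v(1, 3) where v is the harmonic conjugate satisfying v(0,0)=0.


Step 1: v_x = -u_y = 12y + 1
Step 2: v_y = u_x = 12x + 3
Step 3: v = 12xy + x + 3y + C
Step 4: v(0,0) = 0 => C = 0
Step 5: v(1, 3) = 46

46


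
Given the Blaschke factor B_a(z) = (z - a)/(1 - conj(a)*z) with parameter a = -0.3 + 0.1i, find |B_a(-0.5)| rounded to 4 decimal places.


Step 1: Numerator z0 - a = -0.5 - (-0.3 + 0.1i) = -0.2 - 0.1i
Step 2: Denominator 1 - conj(a)*z0 = 1 - (-0.3 - 0.1i)*(-0.5) = 0.85 - 0.05i
Step 3: |z0 - a|^2 = (-0.2)^2 + (-0.1)^2 = 0.05; |1 - conj(a)*z0|^2 = 0.85^2 + (-0.05)^2 = 0.725
Step 4: |B_a(-0.5)| = sqrt(0.05 / 0.725) = sqrt(0.068966)
Step 5: = 0.2626

0.2626


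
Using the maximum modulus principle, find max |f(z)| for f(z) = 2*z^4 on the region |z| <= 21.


Step 1: On |z| = 21, |f(z)| = 2 * |z|^4 = 2 * 21^4
Step 2: By maximum modulus principle, maximum is on boundary.
Step 3: Maximum = 2 * 194481 = 388962

388962


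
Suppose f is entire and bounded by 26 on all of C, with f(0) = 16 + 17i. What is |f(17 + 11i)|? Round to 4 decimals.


Step 1: By Liouville's theorem, a bounded entire function is constant.
Step 2: f(z) = f(0) = 16 + 17i for all z.
Step 3: |f(w)| = |16 + 17i| = sqrt(256 + 289)
Step 4: = 23.3452

23.3452


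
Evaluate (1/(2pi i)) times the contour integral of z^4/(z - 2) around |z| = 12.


Step 1: f(z) = z^4, a = 2 is inside |z| = 12
Step 2: By Cauchy integral formula: (1/(2pi*i)) * integral = f(a)
Step 3: f(2) = 2^4 = 16

16


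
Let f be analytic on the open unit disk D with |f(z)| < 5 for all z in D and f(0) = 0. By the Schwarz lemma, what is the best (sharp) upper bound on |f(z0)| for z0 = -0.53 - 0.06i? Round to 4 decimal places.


Step 1: g = f/5 maps D -> D with g(0) = 0, so by the Schwarz lemma |g(z)| <= |z|, i.e. |f(z)| <= 5|z|; this is sharp (f(z) = 5z).
Step 2: |z0|^2 = (-0.53)^2 + (-0.06)^2 = 0.2845
Step 3: |z0| = sqrt(0.2845) = 0.533385
Step 4: Best bound = 5 * |z0| = 5 * 0.533385 = 2.6669

2.6669


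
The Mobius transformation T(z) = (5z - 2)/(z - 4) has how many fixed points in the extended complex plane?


Step 1: Fixed points satisfy T(z) = z
Step 2: z^2 - 9z + 2 = 0
Step 3: Discriminant = (-9)^2 - 4*1*2 = 73
Step 4: Number of fixed points = 2

2


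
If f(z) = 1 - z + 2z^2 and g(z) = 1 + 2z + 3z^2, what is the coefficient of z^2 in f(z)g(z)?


Step 1: z^2 term in f*g comes from: (1)*(3z^2) + (-z)*(2z) + (2z^2)*(1)
Step 2: = 3 - 2 + 2
Step 3: = 3

3


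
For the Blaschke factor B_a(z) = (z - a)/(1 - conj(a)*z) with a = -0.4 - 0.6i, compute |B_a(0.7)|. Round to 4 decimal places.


Step 1: Numerator z0 - a = 0.7 - (-0.4 - 0.6i) = 1.1 + 0.6i
Step 2: Denominator 1 - conj(a)*z0 = 1 - (-0.4 + 0.6i)*0.7 = 1.28 - 0.42i
Step 3: |z0 - a|^2 = 1.1^2 + 0.6^2 = 1.57; |1 - conj(a)*z0|^2 = 1.28^2 + (-0.42)^2 = 1.8148
Step 4: |B_a(0.7)| = sqrt(1.57 / 1.8148) = sqrt(0.865109)
Step 5: = 0.9301

0.9301


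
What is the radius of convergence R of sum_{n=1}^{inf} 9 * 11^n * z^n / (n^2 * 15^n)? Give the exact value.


Step 1: General term a_n = 9 * 11^n / (n^2 * 15^n)
Step 2: By the root test, |a_n|^(1/n) = 9^(1/n) * 11 / (n^(2/n) * 15) -> 11/15 as n -> infinity (since 9^(1/n) -> 1 and n^(2/n) -> 1)
Step 3: R = 1/lim|a_n|^(1/n) = 15/11

15/11


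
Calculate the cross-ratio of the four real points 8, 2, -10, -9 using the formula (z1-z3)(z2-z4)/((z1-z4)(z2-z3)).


Step 1: (z1-z3)(z2-z4) = 18 * 11 = 198
Step 2: (z1-z4)(z2-z3) = 17 * 12 = 204
Step 3: Cross-ratio = 198/204 = 33/34

33/34


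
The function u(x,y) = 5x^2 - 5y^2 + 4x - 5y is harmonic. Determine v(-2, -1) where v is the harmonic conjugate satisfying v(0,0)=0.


Step 1: v_x = -u_y = 10y + 5
Step 2: v_y = u_x = 10x + 4
Step 3: v = 10xy + 5x + 4y + C
Step 4: v(0,0) = 0 => C = 0
Step 5: v(-2, -1) = 6

6


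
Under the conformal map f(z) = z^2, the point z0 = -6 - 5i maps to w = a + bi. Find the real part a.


Step 1: z0 = -6 - 5i
Step 2: z0^2 = (-6)^2 - (-5)^2 + 60i
Step 3: real part = 36 - 25 = 11

11


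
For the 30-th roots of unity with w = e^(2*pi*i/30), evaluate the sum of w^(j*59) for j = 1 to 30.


Step 1: The sum sum_{j=1}^{n} w^(k*j) equals n if n | k, else 0.
Step 2: Here n = 30, k = 59
Step 3: Does n divide k? 30 | 59 -> False
Step 4: Sum = 0

0


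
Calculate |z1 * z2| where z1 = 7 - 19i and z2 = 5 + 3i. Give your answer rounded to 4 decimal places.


Step 1: |z1| = sqrt(7^2 + (-19)^2) = sqrt(410)
Step 2: |z2| = sqrt(5^2 + 3^2) = sqrt(34)
Step 3: |z1*z2| = |z1|*|z2| = sqrt(410) * sqrt(34) = sqrt(410 * 34) = sqrt(13940)
Step 4: = 118.0678

118.0678


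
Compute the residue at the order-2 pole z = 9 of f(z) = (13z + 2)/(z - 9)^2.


Step 1: Pole of order 2 at z = 9
Step 2: Res = lim d/dz [(z - 9)^2 * f(z)] as z -> 9
Step 3: (z - 9)^2 * f(z) = 13z + 2
Step 4: d/dz[13z + 2] = 13

13


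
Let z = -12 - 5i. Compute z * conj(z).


Step 1: conj(z) = -12 + 5i
Step 2: z * conj(z) = (-12)^2 + (-5)^2
Step 3: = 144 + 25 = 169

169


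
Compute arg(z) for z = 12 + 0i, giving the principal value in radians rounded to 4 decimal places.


Step 1: z = 12 + 0i
Step 2: arg(z) = atan2(0, 12)
Step 3: arg(z) = 0.0

0.0


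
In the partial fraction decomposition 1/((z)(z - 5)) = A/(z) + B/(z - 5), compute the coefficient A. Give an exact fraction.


Step 1: Multiply both sides by (z) and set z = 0
Step 2: A = 1 / (0 - 5)
Step 3: A = 1 / (-5)
Step 4: A = -1/5

-1/5


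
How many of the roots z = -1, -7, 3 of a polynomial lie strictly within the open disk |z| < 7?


Step 1: Check each root:
  z = -1: |-1| = 1 < 7
  z = -7: |-7| = 7 >= 7
  z = 3: |3| = 3 < 7
Step 2: Count = 2

2


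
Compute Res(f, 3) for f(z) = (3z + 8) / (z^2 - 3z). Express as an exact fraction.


Step 1: Q(z) = z^2 - 3z = (z - 3)(z)
Step 2: Q'(z) = 2z - 3
Step 3: Q'(3) = 3, P(3) = 17
Step 4: Res = P(3)/Q'(3) = 17/3 = 17/3

17/3


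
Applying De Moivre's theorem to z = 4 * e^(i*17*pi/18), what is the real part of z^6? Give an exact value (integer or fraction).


Step 1: By De Moivre's theorem, z^6 = 4^6 * e^(i*6*17*pi/18) = 4096 * (cos(17*pi/3) + i*sin(17*pi/3))
Step 2: |z|^6 = 4^6 = 4096
Step 3: Reduce the angle mod 2*pi: 17*pi/3 - 4*pi = 5*pi/3
Step 4: cos(5*pi/3) = 1/2
Step 5: Re(z^6) = 4096 * 1/2 = 2048

2048


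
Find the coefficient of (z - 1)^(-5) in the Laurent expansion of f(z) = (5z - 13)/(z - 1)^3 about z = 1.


Step 1: Write the numerator in powers of (z - 1): 5z - 13 = 5(z - 1) + (5*1 - 13) = 5(z - 1) - 8
Step 2: Divide by (z - 1)^3: f(z) = -8(z - 1)^(-3) + 5(z - 1)^(-2)
Step 3: This finite sum is the Laurent series of f about z = 1.
Step 4: Only the powers -3 and -2 appear, so the coefficient of (z - 1)^(-5) = 0

0


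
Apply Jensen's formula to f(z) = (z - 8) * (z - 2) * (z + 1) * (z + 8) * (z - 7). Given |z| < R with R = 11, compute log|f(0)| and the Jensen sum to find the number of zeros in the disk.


Jensen's formula: (1/2pi)*integral log|f(Re^it)|dt = log|f(0)| + sum_{|a_k|<R} log(R/|a_k|)
Step 1: f(0) = (-8) * (-2) * 1 * 8 * (-7) = -896
Step 2: log|f(0)| = log|8| + log|2| + log|-1| + log|-8| + log|7| = 6.7979
Step 3: Zeros inside |z| < 11: 8, 2, -1, -8, 7
Step 4: Jensen sum = log(11/8) + log(11/2) + log(11/1) + log(11/8) + log(11/7) = 5.1915
Step 5: n(R) = number of terms in the Jensen sum = count of zeros inside |z| < 11 = 5

5


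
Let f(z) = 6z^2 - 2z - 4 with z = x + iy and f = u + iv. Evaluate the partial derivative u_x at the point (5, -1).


Step 1: f(z) = 6(x+iy)^2 - 2(x+iy) - 4
Step 2: u = 6(x^2 - y^2) - 2x - 4
Step 3: u_x = 12x - 2
Step 4: At (5, -1): u_x = 60 - 2 = 58

58


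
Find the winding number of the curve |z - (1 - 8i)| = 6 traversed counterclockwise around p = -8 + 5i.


Step 1: Center c = (1, -8), radius = 6
Step 2: |p - c|^2 = (-9)^2 + 13^2 = 250
Step 3: r^2 = 36
Step 4: |p-c| > r so winding number = 0

0


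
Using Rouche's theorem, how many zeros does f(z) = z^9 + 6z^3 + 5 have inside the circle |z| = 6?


Step 1: On |z| = 6 the three terms have sizes |z^9| = 6^9 = 10077696, |6z^3| = 6*6^3 = 1296, |5| = 5
Step 2: The dominant term is g(z) = z^9; let h(z) = 6z^3 + 5 so f = g + h
Step 3: On |z| = 6: |g| = 10077696 and |h| <= 1296 + 5 = 1301
Step 4: Since 10077696 > 1301, |h| < |g| on |z| = 6, so by Rouche f has the same number of zeros as g inside |z| < 6
Step 5: g(z) = z^9 has 9 zeros (all at the origin) inside |z| < 6. Answer = 9

9


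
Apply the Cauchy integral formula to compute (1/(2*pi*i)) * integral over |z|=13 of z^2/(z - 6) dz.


Step 1: f(z) = z^2, a = 6 is inside |z| = 13
Step 2: By Cauchy integral formula: (1/(2pi*i)) * integral = f(a)
Step 3: f(6) = 6^2 = 36

36


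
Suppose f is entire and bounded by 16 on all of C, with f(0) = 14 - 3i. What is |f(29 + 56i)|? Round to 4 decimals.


Step 1: By Liouville's theorem, a bounded entire function is constant.
Step 2: f(z) = f(0) = 14 - 3i for all z.
Step 3: |f(w)| = |14 - 3i| = sqrt(196 + 9)
Step 4: = 14.3178

14.3178


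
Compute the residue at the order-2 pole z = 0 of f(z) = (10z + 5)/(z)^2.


Step 1: Pole of order 2 at z = 0
Step 2: Res = lim d/dz [(z)^2 * f(z)] as z -> 0
Step 3: (z)^2 * f(z) = 10z + 5
Step 4: d/dz[10z + 5] = 10

10


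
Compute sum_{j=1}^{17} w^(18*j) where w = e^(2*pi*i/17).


Step 1: The sum sum_{j=1}^{n} w^(k*j) equals n if n | k, else 0.
Step 2: Here n = 17, k = 18
Step 3: Does n divide k? 17 | 18 -> False
Step 4: Sum = 0

0


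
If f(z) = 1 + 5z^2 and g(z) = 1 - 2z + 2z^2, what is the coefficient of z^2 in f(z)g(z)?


Step 1: z^2 term in f*g comes from: (1)*(2z^2) + (0)*(-2z) + (5z^2)*(1)
Step 2: = 2 + 0 + 5
Step 3: = 7

7


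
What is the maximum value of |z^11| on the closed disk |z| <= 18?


Step 1: On |z| = 18, |f(z)| = |z|^11 = 18^11
Step 2: By maximum modulus principle, maximum is on boundary.
Step 3: Maximum = 64268410079232 = 64268410079232

64268410079232


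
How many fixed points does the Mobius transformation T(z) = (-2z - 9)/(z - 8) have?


Step 1: Fixed points satisfy T(z) = z
Step 2: z^2 - 6z + 9 = 0
Step 3: Discriminant = (-6)^2 - 4*1*9 = 0
Step 4: Number of fixed points = 1

1


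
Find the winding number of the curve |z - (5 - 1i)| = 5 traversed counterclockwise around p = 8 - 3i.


Step 1: Center c = (5, -1), radius = 5
Step 2: |p - c|^2 = 3^2 + (-2)^2 = 13
Step 3: r^2 = 25
Step 4: |p-c| < r so winding number = 1

1


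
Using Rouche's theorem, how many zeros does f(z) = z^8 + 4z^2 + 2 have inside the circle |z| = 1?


Step 1: On |z| = 1 the three terms have sizes |z^8| = 1^8 = 1, |4z^2| = 4*1^2 = 4, |2| = 2
Step 2: The dominant term is g(z) = 4z^2; let h(z) = z^8 + 2 so f = g + h
Step 3: On |z| = 1: |g| = 4 and |h| <= 1 + 2 = 3
Step 4: Since 4 > 3, |h| < |g| on |z| = 1, so by Rouche f has the same number of zeros as g inside |z| < 1
Step 5: g(z) = 4z^2 has 2 zeros (at the origin, multiplicity 2) inside |z| < 1. Answer = 2

2


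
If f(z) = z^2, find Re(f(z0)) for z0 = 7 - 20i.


Step 1: z0 = 7 - 20i
Step 2: z0^2 = 7^2 - (-20)^2 - 280i
Step 3: real part = 49 - 400 = -351

-351


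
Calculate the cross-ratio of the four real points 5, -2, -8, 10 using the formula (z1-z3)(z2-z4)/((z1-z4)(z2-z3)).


Step 1: (z1-z3)(z2-z4) = 13 * (-12) = -156
Step 2: (z1-z4)(z2-z3) = (-5) * 6 = -30
Step 3: Cross-ratio = 156/30 = 26/5

26/5


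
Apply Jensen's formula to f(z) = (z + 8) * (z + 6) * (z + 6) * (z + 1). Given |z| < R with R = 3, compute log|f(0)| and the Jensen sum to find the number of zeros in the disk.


Jensen's formula: (1/2pi)*integral log|f(Re^it)|dt = log|f(0)| + sum_{|a_k|<R} log(R/|a_k|)
Step 1: f(0) = 8 * 6 * 6 * 1 = 288
Step 2: log|f(0)| = log|-8| + log|-6| + log|-6| + log|-1| = 5.663
Step 3: Zeros inside |z| < 3: -1
Step 4: Jensen sum = log(3/1) = 1.0986
Step 5: n(R) = number of terms in the Jensen sum = count of zeros inside |z| < 3 = 1

1


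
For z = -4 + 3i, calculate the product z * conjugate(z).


Step 1: conj(z) = -4 - 3i
Step 2: z * conj(z) = (-4)^2 + 3^2
Step 3: = 16 + 9 = 25

25


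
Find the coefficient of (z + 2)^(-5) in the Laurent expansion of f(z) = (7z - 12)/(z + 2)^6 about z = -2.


Step 1: Write the numerator in powers of (z + 2): 7z - 12 = 7(z + 2) + (7*(-2) - 12) = 7(z + 2) - 26
Step 2: Divide by (z + 2)^6: f(z) = -26(z + 2)^(-6) + 7(z + 2)^(-5)
Step 3: This finite sum is the Laurent series of f about z = -2.
Step 4: Coefficient of (z + 2)^(-5) = coefficient of (z + 2) in the re-centred numerator = 7

7


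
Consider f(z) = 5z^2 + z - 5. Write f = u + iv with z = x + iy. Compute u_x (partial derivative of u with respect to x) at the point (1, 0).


Step 1: f(z) = 5(x+iy)^2 + (x+iy) - 5
Step 2: u = 5(x^2 - y^2) + x - 5
Step 3: u_x = 10x + 1
Step 4: At (1, 0): u_x = 10 + 1 = 11

11


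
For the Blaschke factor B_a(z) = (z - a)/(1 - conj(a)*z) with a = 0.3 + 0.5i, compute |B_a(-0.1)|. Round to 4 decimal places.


Step 1: Numerator z0 - a = -0.1 - (0.3 + 0.5i) = -0.4 - 0.5i
Step 2: Denominator 1 - conj(a)*z0 = 1 - (0.3 - 0.5i)*(-0.1) = 1.03 - 0.05i
Step 3: |z0 - a|^2 = (-0.4)^2 + (-0.5)^2 = 0.41; |1 - conj(a)*z0|^2 = 1.03^2 + (-0.05)^2 = 1.0634
Step 4: |B_a(-0.1)| = sqrt(0.41 / 1.0634) = sqrt(0.385556)
Step 5: = 0.6209

0.6209


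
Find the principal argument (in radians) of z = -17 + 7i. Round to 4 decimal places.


Step 1: z = -17 + 7i
Step 2: arg(z) = atan2(7, -17)
Step 3: arg(z) = 2.751

2.751


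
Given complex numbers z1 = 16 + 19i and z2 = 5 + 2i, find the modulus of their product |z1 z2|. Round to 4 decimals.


Step 1: |z1| = sqrt(16^2 + 19^2) = sqrt(617)
Step 2: |z2| = sqrt(5^2 + 2^2) = sqrt(29)
Step 3: |z1*z2| = |z1|*|z2| = sqrt(617) * sqrt(29) = sqrt(617 * 29) = sqrt(17893)
Step 4: = 133.7647

133.7647


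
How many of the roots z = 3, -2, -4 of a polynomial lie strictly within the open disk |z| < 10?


Step 1: Check each root:
  z = 3: |3| = 3 < 10
  z = -2: |-2| = 2 < 10
  z = -4: |-4| = 4 < 10
Step 2: Count = 3

3


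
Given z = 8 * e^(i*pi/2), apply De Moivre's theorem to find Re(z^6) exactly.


Step 1: By De Moivre's theorem, z^6 = 8^6 * e^(i*6*pi/2) = 262144 * (cos(3*pi) + i*sin(3*pi))
Step 2: |z|^6 = 8^6 = 262144
Step 3: Reduce the angle mod 2*pi: 3*pi - 2*pi = pi
Step 4: cos(pi) = -1
Step 5: Re(z^6) = 262144 * (-1) = -262144

-262144


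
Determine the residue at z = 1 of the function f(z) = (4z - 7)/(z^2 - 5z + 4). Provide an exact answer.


Step 1: Q(z) = z^2 - 5z + 4 = (z - 1)(z - 4)
Step 2: Q'(z) = 2z - 5
Step 3: Q'(1) = -3, P(1) = -3
Step 4: Res = P(1)/Q'(1) = -3/(-3) = 1

1


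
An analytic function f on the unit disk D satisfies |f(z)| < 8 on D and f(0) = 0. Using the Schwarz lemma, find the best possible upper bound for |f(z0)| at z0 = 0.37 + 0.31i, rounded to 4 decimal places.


Step 1: g = f/8 maps D -> D with g(0) = 0, so by the Schwarz lemma |g(z)| <= |z|, i.e. |f(z)| <= 8|z|; this is sharp (f(z) = 8z).
Step 2: |z0|^2 = 0.37^2 + 0.31^2 = 0.233
Step 3: |z0| = sqrt(0.233) = 0.482701
Step 4: Best bound = 8 * |z0| = 8 * 0.482701 = 3.8616

3.8616


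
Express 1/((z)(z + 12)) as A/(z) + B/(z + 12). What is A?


Step 1: Multiply both sides by (z) and set z = 0
Step 2: A = 1 / (0 + 12)
Step 3: A = 1 / 12
Step 4: A = 1/12

1/12


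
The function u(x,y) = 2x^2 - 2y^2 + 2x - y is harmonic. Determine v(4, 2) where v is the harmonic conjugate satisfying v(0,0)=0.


Step 1: v_x = -u_y = 4y + 1
Step 2: v_y = u_x = 4x + 2
Step 3: v = 4xy + x + 2y + C
Step 4: v(0,0) = 0 => C = 0
Step 5: v(4, 2) = 40

40


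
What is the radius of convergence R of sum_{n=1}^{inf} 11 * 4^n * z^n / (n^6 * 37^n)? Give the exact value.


Step 1: General term a_n = 11 * 4^n / (n^6 * 37^n)
Step 2: By the root test, |a_n|^(1/n) = 11^(1/n) * 4 / (n^(6/n) * 37) -> 4/37 as n -> infinity (since 11^(1/n) -> 1 and n^(6/n) -> 1)
Step 3: R = 1/lim|a_n|^(1/n) = 37/4

37/4


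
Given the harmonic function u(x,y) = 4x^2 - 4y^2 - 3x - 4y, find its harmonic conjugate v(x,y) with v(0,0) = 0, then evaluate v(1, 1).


Step 1: v_x = -u_y = 8y + 4
Step 2: v_y = u_x = 8x - 3
Step 3: v = 8xy + 4x - 3y + C
Step 4: v(0,0) = 0 => C = 0
Step 5: v(1, 1) = 9

9


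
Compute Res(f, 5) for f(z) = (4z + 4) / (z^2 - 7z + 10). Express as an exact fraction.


Step 1: Q(z) = z^2 - 7z + 10 = (z - 5)(z - 2)
Step 2: Q'(z) = 2z - 7
Step 3: Q'(5) = 3, P(5) = 24
Step 4: Res = P(5)/Q'(5) = 24/3 = 8

8


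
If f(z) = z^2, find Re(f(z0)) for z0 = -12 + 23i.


Step 1: z0 = -12 + 23i
Step 2: z0^2 = (-12)^2 - 23^2 - 552i
Step 3: real part = 144 - 529 = -385

-385


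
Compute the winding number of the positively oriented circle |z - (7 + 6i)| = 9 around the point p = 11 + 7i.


Step 1: Center c = (7, 6), radius = 9
Step 2: |p - c|^2 = 4^2 + 1^2 = 17
Step 3: r^2 = 81
Step 4: |p-c| < r so winding number = 1

1


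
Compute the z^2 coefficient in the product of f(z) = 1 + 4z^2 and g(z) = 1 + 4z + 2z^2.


Step 1: z^2 term in f*g comes from: (1)*(2z^2) + (0)*(4z) + (4z^2)*(1)
Step 2: = 2 + 0 + 4
Step 3: = 6

6


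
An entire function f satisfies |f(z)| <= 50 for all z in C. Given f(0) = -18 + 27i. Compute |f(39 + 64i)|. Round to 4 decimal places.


Step 1: By Liouville's theorem, a bounded entire function is constant.
Step 2: f(z) = f(0) = -18 + 27i for all z.
Step 3: |f(w)| = |-18 + 27i| = sqrt(324 + 729)
Step 4: = 32.45

32.45


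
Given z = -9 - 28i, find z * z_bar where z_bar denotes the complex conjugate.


Step 1: conj(z) = -9 + 28i
Step 2: z * conj(z) = (-9)^2 + (-28)^2
Step 3: = 81 + 784 = 865

865


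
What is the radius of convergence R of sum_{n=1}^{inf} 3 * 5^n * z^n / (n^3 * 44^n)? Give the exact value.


Step 1: General term a_n = 3 * 5^n / (n^3 * 44^n)
Step 2: By the root test, |a_n|^(1/n) = 3^(1/n) * 5 / (n^(3/n) * 44) -> 5/44 as n -> infinity (since 3^(1/n) -> 1 and n^(3/n) -> 1)
Step 3: R = 1/lim|a_n|^(1/n) = 44/5

44/5


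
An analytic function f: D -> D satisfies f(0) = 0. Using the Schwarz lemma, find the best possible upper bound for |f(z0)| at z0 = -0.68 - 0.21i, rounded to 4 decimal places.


Step 1: Schwarz lemma: if f: D -> D is analytic with f(0) = 0, then |f(z)| <= |z| for all z in D, and this is sharp (f(z) = z).
Step 2: |z0|^2 = (-0.68)^2 + (-0.21)^2 = 0.5065
Step 3: |z0| = sqrt(0.5065) = 0.711688
Step 4: Best bound = |z0| = 0.7117

0.7117


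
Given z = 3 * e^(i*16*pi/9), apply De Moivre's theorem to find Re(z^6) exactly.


Step 1: By De Moivre's theorem, z^6 = 3^6 * e^(i*6*16*pi/9) = 729 * (cos(32*pi/3) + i*sin(32*pi/3))
Step 2: |z|^6 = 3^6 = 729
Step 3: Reduce the angle mod 2*pi: 32*pi/3 - 10*pi = 2*pi/3
Step 4: cos(2*pi/3) = -1/2
Step 5: Re(z^6) = 729 * (-1/2) = -729/2

-729/2


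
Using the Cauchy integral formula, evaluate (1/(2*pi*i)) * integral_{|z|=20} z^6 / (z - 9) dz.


Step 1: f(z) = z^6, a = 9 is inside |z| = 20
Step 2: By Cauchy integral formula: (1/(2pi*i)) * integral = f(a)
Step 3: f(9) = 9^6 = 531441

531441


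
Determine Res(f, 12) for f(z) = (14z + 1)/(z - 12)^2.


Step 1: Pole of order 2 at z = 12
Step 2: Res = lim d/dz [(z - 12)^2 * f(z)] as z -> 12
Step 3: (z - 12)^2 * f(z) = 14z + 1
Step 4: d/dz[14z + 1] = 14

14


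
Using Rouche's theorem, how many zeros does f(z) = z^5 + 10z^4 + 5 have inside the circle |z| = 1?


Step 1: On |z| = 1 the three terms have sizes |z^5| = 1^5 = 1, |10z^4| = 10*1^4 = 10, |5| = 5
Step 2: The dominant term is g(z) = 10z^4; let h(z) = z^5 + 5 so f = g + h
Step 3: On |z| = 1: |g| = 10 and |h| <= 1 + 5 = 6
Step 4: Since 10 > 6, |h| < |g| on |z| = 1, so by Rouche f has the same number of zeros as g inside |z| < 1
Step 5: g(z) = 10z^4 has 4 zeros (at the origin, multiplicity 4) inside |z| < 1. Answer = 4

4


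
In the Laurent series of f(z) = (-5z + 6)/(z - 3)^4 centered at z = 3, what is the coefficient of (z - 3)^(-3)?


Step 1: Write the numerator in powers of (z - 3): -5z + 6 = -5(z - 3) + (-5*3 + 6) = -5(z - 3) - 9
Step 2: Divide by (z - 3)^4: f(z) = -9(z - 3)^(-4) - 5(z - 3)^(-3)
Step 3: This finite sum is the Laurent series of f about z = 3.
Step 4: Coefficient of (z - 3)^(-3) = coefficient of (z - 3) in the re-centred numerator = -5

-5


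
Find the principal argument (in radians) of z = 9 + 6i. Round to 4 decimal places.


Step 1: z = 9 + 6i
Step 2: arg(z) = atan2(6, 9)
Step 3: arg(z) = 0.588

0.588


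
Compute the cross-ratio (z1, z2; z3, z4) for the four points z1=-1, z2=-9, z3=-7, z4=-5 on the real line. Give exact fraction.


Step 1: (z1-z3)(z2-z4) = 6 * (-4) = -24
Step 2: (z1-z4)(z2-z3) = 4 * (-2) = -8
Step 3: Cross-ratio = 24/8 = 3

3


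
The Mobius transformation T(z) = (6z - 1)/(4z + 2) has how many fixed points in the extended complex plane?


Step 1: Fixed points satisfy T(z) = z
Step 2: 4z^2 - 4z + 1 = 0
Step 3: Discriminant = (-4)^2 - 4*4*1 = 0
Step 4: Number of fixed points = 1

1


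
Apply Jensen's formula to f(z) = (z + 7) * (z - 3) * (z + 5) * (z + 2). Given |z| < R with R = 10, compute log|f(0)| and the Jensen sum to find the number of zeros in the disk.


Jensen's formula: (1/2pi)*integral log|f(Re^it)|dt = log|f(0)| + sum_{|a_k|<R} log(R/|a_k|)
Step 1: f(0) = 7 * (-3) * 5 * 2 = -210
Step 2: log|f(0)| = log|-7| + log|3| + log|-5| + log|-2| = 5.3471
Step 3: Zeros inside |z| < 10: -7, 3, -5, -2
Step 4: Jensen sum = log(10/7) + log(10/3) + log(10/5) + log(10/2) = 3.8632
Step 5: n(R) = number of terms in the Jensen sum = count of zeros inside |z| < 10 = 4

4


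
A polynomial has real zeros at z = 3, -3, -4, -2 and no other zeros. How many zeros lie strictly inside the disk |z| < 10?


Step 1: Check each root:
  z = 3: |3| = 3 < 10
  z = -3: |-3| = 3 < 10
  z = -4: |-4| = 4 < 10
  z = -2: |-2| = 2 < 10
Step 2: Count = 4

4


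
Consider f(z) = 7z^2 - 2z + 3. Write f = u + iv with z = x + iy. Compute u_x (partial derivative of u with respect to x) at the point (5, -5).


Step 1: f(z) = 7(x+iy)^2 - 2(x+iy) + 3
Step 2: u = 7(x^2 - y^2) - 2x + 3
Step 3: u_x = 14x - 2
Step 4: At (5, -5): u_x = 70 - 2 = 68

68


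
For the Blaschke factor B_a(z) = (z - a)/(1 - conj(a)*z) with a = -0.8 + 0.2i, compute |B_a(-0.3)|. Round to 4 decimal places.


Step 1: Numerator z0 - a = -0.3 - (-0.8 + 0.2i) = 0.5 - 0.2i
Step 2: Denominator 1 - conj(a)*z0 = 1 - (-0.8 - 0.2i)*(-0.3) = 0.76 - 0.06i
Step 3: |z0 - a|^2 = 0.5^2 + (-0.2)^2 = 0.29; |1 - conj(a)*z0|^2 = 0.76^2 + (-0.06)^2 = 0.5812
Step 4: |B_a(-0.3)| = sqrt(0.29 / 0.5812) = sqrt(0.498968)
Step 5: = 0.7064

0.7064


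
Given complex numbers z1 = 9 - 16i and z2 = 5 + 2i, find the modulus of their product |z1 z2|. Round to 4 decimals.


Step 1: |z1| = sqrt(9^2 + (-16)^2) = sqrt(337)
Step 2: |z2| = sqrt(5^2 + 2^2) = sqrt(29)
Step 3: |z1*z2| = |z1|*|z2| = sqrt(337) * sqrt(29) = sqrt(337 * 29) = sqrt(9773)
Step 4: = 98.8585

98.8585


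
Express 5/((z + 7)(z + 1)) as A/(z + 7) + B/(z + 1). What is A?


Step 1: Multiply both sides by (z + 7) and set z = -7
Step 2: A = 5 / (-7 + 1)
Step 3: A = 5 / (-6)
Step 4: A = -5/6

-5/6


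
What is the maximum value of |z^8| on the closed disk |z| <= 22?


Step 1: On |z| = 22, |f(z)| = |z|^8 = 22^8
Step 2: By maximum modulus principle, maximum is on boundary.
Step 3: Maximum = 54875873536 = 54875873536

54875873536


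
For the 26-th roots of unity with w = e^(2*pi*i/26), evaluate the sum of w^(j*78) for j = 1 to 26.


Step 1: The sum sum_{j=1}^{n} w^(k*j) equals n if n | k, else 0.
Step 2: Here n = 26, k = 78
Step 3: Does n divide k? 26 | 78 -> True
Step 4: Sum = 26

26


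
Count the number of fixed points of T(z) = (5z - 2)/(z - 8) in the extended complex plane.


Step 1: Fixed points satisfy T(z) = z
Step 2: z^2 - 13z + 2 = 0
Step 3: Discriminant = (-13)^2 - 4*1*2 = 161
Step 4: Number of fixed points = 2

2


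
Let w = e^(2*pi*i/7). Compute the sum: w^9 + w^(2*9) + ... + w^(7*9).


Step 1: The sum sum_{j=1}^{n} w^(k*j) equals n if n | k, else 0.
Step 2: Here n = 7, k = 9
Step 3: Does n divide k? 7 | 9 -> False
Step 4: Sum = 0

0


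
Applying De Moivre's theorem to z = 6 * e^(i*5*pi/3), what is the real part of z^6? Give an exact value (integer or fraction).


Step 1: By De Moivre's theorem, z^6 = 6^6 * e^(i*6*5*pi/3) = 46656 * (cos(10*pi) + i*sin(10*pi))
Step 2: |z|^6 = 6^6 = 46656
Step 3: Reduce the angle mod 2*pi: 10*pi - 10*pi = 0
Step 4: cos(0) = 1
Step 5: Re(z^6) = 46656 * 1 = 46656

46656


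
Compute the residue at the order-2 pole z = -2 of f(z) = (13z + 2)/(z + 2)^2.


Step 1: Pole of order 2 at z = -2
Step 2: Res = lim d/dz [(z + 2)^2 * f(z)] as z -> -2
Step 3: (z + 2)^2 * f(z) = 13z + 2
Step 4: d/dz[13z + 2] = 13

13


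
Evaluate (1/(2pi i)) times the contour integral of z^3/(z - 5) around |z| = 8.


Step 1: f(z) = z^3, a = 5 is inside |z| = 8
Step 2: By Cauchy integral formula: (1/(2pi*i)) * integral = f(a)
Step 3: f(5) = 5^3 = 125

125


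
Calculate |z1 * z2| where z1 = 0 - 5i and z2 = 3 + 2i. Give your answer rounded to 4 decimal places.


Step 1: |z1| = sqrt(0^2 + (-5)^2) = sqrt(25)
Step 2: |z2| = sqrt(3^2 + 2^2) = sqrt(13)
Step 3: |z1*z2| = |z1|*|z2| = sqrt(25) * sqrt(13) = sqrt(25 * 13) = sqrt(325)
Step 4: = 18.0278

18.0278


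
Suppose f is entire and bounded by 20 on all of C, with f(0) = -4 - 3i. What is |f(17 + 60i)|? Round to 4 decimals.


Step 1: By Liouville's theorem, a bounded entire function is constant.
Step 2: f(z) = f(0) = -4 - 3i for all z.
Step 3: |f(w)| = |-4 - 3i| = sqrt(16 + 9)
Step 4: = 5.0

5.0


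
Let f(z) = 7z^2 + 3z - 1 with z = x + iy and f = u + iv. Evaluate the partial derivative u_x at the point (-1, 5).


Step 1: f(z) = 7(x+iy)^2 + 3(x+iy) - 1
Step 2: u = 7(x^2 - y^2) + 3x - 1
Step 3: u_x = 14x + 3
Step 4: At (-1, 5): u_x = -14 + 3 = -11

-11


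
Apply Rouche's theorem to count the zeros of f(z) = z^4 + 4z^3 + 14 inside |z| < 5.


Step 1: On |z| = 5 the three terms have sizes |z^4| = 5^4 = 625, |4z^3| = 4*5^3 = 500, |14| = 14
Step 2: The dominant term is g(z) = z^4; let h(z) = 4z^3 + 14 so f = g + h
Step 3: On |z| = 5: |g| = 625 and |h| <= 500 + 14 = 514
Step 4: Since 625 > 514, |h| < |g| on |z| = 5, so by Rouche f has the same number of zeros as g inside |z| < 5
Step 5: g(z) = z^4 has 4 zeros (all at the origin) inside |z| < 5. Answer = 4

4


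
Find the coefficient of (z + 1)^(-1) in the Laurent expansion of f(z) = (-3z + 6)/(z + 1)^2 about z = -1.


Step 1: Write the numerator in powers of (z + 1): -3z + 6 = -3(z + 1) + (-3*(-1) + 6) = -3(z + 1) + 9
Step 2: Divide by (z + 1)^2: f(z) = 9(z + 1)^(-2) - 3(z + 1)^(-1)
Step 3: This finite sum is the Laurent series of f about z = -1.
Step 4: Coefficient of (z + 1)^(-1) = coefficient of (z + 1) in the re-centred numerator = -3

-3


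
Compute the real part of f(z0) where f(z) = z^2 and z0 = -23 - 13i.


Step 1: z0 = -23 - 13i
Step 2: z0^2 = (-23)^2 - (-13)^2 + 598i
Step 3: real part = 529 - 169 = 360

360


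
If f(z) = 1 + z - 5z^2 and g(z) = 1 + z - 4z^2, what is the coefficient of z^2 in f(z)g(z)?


Step 1: z^2 term in f*g comes from: (1)*(-4z^2) + (z)*(z) + (-5z^2)*(1)
Step 2: = -4 + 1 - 5
Step 3: = -8

-8


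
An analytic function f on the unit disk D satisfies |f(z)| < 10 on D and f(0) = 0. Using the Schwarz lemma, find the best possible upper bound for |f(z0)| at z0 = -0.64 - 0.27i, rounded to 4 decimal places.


Step 1: g = f/10 maps D -> D with g(0) = 0, so by the Schwarz lemma |g(z)| <= |z|, i.e. |f(z)| <= 10|z|; this is sharp (f(z) = 10z).
Step 2: |z0|^2 = (-0.64)^2 + (-0.27)^2 = 0.4825
Step 3: |z0| = sqrt(0.4825) = 0.694622
Step 4: Best bound = 10 * |z0| = 10 * 0.694622 = 6.9462

6.9462


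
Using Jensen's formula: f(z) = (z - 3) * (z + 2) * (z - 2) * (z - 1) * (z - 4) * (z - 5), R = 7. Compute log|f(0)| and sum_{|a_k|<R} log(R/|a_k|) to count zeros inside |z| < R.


Jensen's formula: (1/2pi)*integral log|f(Re^it)|dt = log|f(0)| + sum_{|a_k|<R} log(R/|a_k|)
Step 1: f(0) = (-3) * 2 * (-2) * (-1) * (-4) * (-5) = -240
Step 2: log|f(0)| = log|3| + log|-2| + log|2| + log|1| + log|4| + log|5| = 5.4806
Step 3: Zeros inside |z| < 7: 3, -2, 2, 1, 4, 5
Step 4: Jensen sum = log(7/3) + log(7/2) + log(7/2) + log(7/1) + log(7/4) + log(7/5) = 6.1948
Step 5: n(R) = number of terms in the Jensen sum = count of zeros inside |z| < 7 = 6

6


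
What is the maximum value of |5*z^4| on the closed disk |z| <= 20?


Step 1: On |z| = 20, |f(z)| = 5 * |z|^4 = 5 * 20^4
Step 2: By maximum modulus principle, maximum is on boundary.
Step 3: Maximum = 5 * 160000 = 800000

800000


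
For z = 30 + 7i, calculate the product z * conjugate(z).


Step 1: conj(z) = 30 - 7i
Step 2: z * conj(z) = 30^2 + 7^2
Step 3: = 900 + 49 = 949

949


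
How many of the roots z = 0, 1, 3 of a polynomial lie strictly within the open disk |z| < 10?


Step 1: Check each root:
  z = 0: |0| = 0 < 10
  z = 1: |1| = 1 < 10
  z = 3: |3| = 3 < 10
Step 2: Count = 3

3


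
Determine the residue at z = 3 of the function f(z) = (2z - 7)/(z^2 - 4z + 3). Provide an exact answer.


Step 1: Q(z) = z^2 - 4z + 3 = (z - 3)(z - 1)
Step 2: Q'(z) = 2z - 4
Step 3: Q'(3) = 2, P(3) = -1
Step 4: Res = P(3)/Q'(3) = -1/2 = -1/2

-1/2


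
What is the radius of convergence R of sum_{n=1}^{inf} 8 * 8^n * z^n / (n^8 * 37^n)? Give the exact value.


Step 1: General term a_n = 8 * 8^n / (n^8 * 37^n)
Step 2: By the root test, |a_n|^(1/n) = 8^(1/n) * 8 / (n^(8/n) * 37) -> 8/37 as n -> infinity (since 8^(1/n) -> 1 and n^(8/n) -> 1)
Step 3: R = 1/lim|a_n|^(1/n) = 37/8

37/8


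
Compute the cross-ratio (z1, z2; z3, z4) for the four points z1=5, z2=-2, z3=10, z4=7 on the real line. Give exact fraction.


Step 1: (z1-z3)(z2-z4) = (-5) * (-9) = 45
Step 2: (z1-z4)(z2-z3) = (-2) * (-12) = 24
Step 3: Cross-ratio = 45/24 = 15/8

15/8


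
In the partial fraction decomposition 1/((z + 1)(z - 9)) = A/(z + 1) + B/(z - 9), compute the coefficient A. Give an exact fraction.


Step 1: Multiply both sides by (z + 1) and set z = -1
Step 2: A = 1 / (-1 - 9)
Step 3: A = 1 / (-10)
Step 4: A = -1/10

-1/10


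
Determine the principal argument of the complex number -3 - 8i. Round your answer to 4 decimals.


Step 1: z = -3 - 8i
Step 2: arg(z) = atan2(-8, -3)
Step 3: arg(z) = -1.9296

-1.9296


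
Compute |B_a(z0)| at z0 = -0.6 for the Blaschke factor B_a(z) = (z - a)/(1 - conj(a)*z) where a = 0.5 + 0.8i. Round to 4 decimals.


Step 1: Numerator z0 - a = -0.6 - (0.5 + 0.8i) = -1.1 - 0.8i
Step 2: Denominator 1 - conj(a)*z0 = 1 - (0.5 - 0.8i)*(-0.6) = 1.3 - 0.48i
Step 3: |z0 - a|^2 = (-1.1)^2 + (-0.8)^2 = 1.85; |1 - conj(a)*z0|^2 = 1.3^2 + (-0.48)^2 = 1.9204
Step 4: |B_a(-0.6)| = sqrt(1.85 / 1.9204) = sqrt(0.963341)
Step 5: = 0.9815

0.9815


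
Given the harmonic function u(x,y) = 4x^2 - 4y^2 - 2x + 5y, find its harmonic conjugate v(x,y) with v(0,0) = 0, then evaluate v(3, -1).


Step 1: v_x = -u_y = 8y - 5
Step 2: v_y = u_x = 8x - 2
Step 3: v = 8xy - 5x - 2y + C
Step 4: v(0,0) = 0 => C = 0
Step 5: v(3, -1) = -37

-37


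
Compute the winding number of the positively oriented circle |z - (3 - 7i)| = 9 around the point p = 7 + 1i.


Step 1: Center c = (3, -7), radius = 9
Step 2: |p - c|^2 = 4^2 + 8^2 = 80
Step 3: r^2 = 81
Step 4: |p-c| < r so winding number = 1

1


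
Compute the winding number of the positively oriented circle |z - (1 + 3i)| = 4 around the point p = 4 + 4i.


Step 1: Center c = (1, 3), radius = 4
Step 2: |p - c|^2 = 3^2 + 1^2 = 10
Step 3: r^2 = 16
Step 4: |p-c| < r so winding number = 1

1


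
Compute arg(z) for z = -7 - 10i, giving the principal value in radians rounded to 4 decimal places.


Step 1: z = -7 - 10i
Step 2: arg(z) = atan2(-10, -7)
Step 3: arg(z) = -2.1815

-2.1815


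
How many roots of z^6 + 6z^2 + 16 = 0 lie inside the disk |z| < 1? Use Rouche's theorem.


Step 1: On |z| = 1 the three terms have sizes |z^6| = 1^6 = 1, |6z^2| = 6*1^2 = 6, |16| = 16
Step 2: The dominant term is g(z) = 16; let h(z) = z^6 + 6z^2 so f = g + h
Step 3: On |z| = 1: |g| = 16 and |h| <= 1 + 6 = 7
Step 4: Since 16 > 7, |h| < |g| on |z| = 1, so by Rouche f has the same number of zeros as g inside |z| < 1
Step 5: g(z) = 16 is a nonzero constant with no zeros inside |z| < 1. Answer = 0

0
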